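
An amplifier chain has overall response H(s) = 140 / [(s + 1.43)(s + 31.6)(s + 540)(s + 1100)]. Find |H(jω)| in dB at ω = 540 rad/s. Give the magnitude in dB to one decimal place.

-185.8 dB

|j540 + 1.43| = √(540² + 1.43²) = 540
|j540 + 31.6| = √(540² + 31.6²) = 540.9
|j540 + 540| = √(540² + 540²) = 763.7
|j540 + 1100| = √(540² + 1100²) = 1225
|H(j540)| = 140 / (540 × 540.9 × 763.7 × 1225) = 5.1217e-10
20 log₁₀(5.1217e-10) = -185.81 dB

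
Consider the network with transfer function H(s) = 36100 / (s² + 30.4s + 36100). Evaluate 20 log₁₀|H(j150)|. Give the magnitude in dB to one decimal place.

|(j150)² + 30.4(j150) + 36100| = |13600 + j4560| = 1.434e+04
|H(j150)| = 36100 / 1.434e+04 = 2.5167
20 log₁₀(2.5167) = 8.02 dB

8.0 dB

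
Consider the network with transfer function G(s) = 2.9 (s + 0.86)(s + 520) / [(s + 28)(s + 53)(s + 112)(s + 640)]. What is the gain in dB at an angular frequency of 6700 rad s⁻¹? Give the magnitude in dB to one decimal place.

|j6700 + 0.86| = √(6700² + 0.86²) = 6700
|j6700 + 520| = √(6700² + 520²) = 6720
|j6700 + 28| = √(6700² + 28²) = 6700
|j6700 + 53| = √(6700² + 53²) = 6700
|j6700 + 112| = √(6700² + 112²) = 6701
|j6700 + 640| = √(6700² + 640²) = 6730
|G(j6700)| = 2.9 × 6700 × 6720 / (6700 × 6700 × 6701 × 6730) = 6.4491e-08
20 log₁₀(6.4491e-08) = -143.81 dB

-143.8 dB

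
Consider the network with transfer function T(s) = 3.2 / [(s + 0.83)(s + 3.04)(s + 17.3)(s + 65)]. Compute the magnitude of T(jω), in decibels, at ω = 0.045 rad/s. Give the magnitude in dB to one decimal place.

-59.0 dB

|j0.045 + 0.83| = √(0.045² + 0.83²) = 0.8312
|j0.045 + 3.04| = √(0.045² + 3.04²) = 3.04
|j0.045 + 17.3| = √(0.045² + 17.3²) = 17.3
|j0.045 + 65| = √(0.045² + 65²) = 65
|T(j0.045)| = 3.2 / (0.8312 × 3.04 × 17.3 × 65) = 0.001126
20 log₁₀(0.001126) = -58.97 dB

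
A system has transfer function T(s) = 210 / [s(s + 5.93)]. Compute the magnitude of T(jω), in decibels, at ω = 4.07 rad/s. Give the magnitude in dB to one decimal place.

|j4.07 + 5.93| = √(4.07² + 5.93²) = 7.192
|j4.07| = 4.07
|T(j4.07)| = 210 / (7.192 × 4.07) = 7.1739
20 log₁₀(7.1739) = 17.12 dB

17.1 dB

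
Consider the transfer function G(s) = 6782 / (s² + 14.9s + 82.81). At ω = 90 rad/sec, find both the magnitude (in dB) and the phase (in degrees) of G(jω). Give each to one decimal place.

|(j90)² + 14.9(j90) + 82.81| = |-8017.2 + j1341| = 8129
|G(j90)| = 6782 / 8129 = 0.83434
20 log₁₀(0.83434) = -1.57 dB
∠[(j90)² + 14.9(j90) + 82.81] = ∠[-8017.2 + j1341] = 170.50°
∠G(j90) = −170.50° = -170.50°

|G| = -1.6 dB, ∠G = -170.5°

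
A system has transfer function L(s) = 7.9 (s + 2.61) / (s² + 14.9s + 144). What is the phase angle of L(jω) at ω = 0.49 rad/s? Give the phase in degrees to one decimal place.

∠(j0.49 + 2.61) = arctan(0.49/2.61) = 10.63°
∠[(j0.49)² + 14.9(j0.49) + 144] = ∠[143.76 + j7.301] = 2.91°
∠L(j0.49) = 10.63° − 2.91° = 7.73°

7.7°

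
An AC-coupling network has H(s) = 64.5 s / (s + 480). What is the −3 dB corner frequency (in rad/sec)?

480 rad/sec

For a single-pole high-pass, the −3 dB point is at the pole: ω = 480 rad/sec.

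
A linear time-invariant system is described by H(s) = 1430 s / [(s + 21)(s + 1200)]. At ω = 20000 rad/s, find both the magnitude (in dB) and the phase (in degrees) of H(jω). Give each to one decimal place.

|H| = -22.9 dB, ∠H = -86.5°

|j20000| = 2e+04
|j20000 + 21| = √(20000² + 21²) = 2e+04
|j20000 + 1200| = √(20000² + 1200²) = 2.004e+04
|H(j20000)| = 1430 × 2e+04 / (2e+04 × 2.004e+04) = 0.071372
20 log₁₀(0.071372) = -22.93 dB
∠(j20000) = 90.00°
∠(j20000 + 21) = arctan(20000/21) = 89.94°
∠(j20000 + 1200) = arctan(20000/1200) = 86.57°
∠H(j20000) = 90.00° − (89.94° + 86.57°) = -86.51°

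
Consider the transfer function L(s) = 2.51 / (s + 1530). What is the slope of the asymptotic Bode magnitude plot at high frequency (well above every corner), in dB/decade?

With 0 zeros and 1 pole, the high-frequency asymptotic slope is 20 × (0 − 1) = -20 dB/decade.

-20 dB/decade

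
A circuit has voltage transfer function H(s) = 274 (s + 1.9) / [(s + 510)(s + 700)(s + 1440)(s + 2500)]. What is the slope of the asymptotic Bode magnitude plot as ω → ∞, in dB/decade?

With 1 zero and 4 poles, the high-frequency asymptotic slope is 20 × (1 − 4) = -60 dB/decade.

-60 dB/decade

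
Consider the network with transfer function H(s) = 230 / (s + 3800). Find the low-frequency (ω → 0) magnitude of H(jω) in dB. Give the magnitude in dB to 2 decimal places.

-24.36 dB

H(0) = 230 / 3800 = 0.060526
20 log₁₀(0.060526) = -24.361 dB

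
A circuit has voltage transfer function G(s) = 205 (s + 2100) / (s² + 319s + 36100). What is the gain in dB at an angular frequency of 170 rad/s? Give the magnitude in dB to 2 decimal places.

|j170 + 2100| = √(170² + 2100²) = 2107
|(j170)² + 319(j170) + 36100| = |7200 + j54230| = 5.471e+04
|G(j170)| = 205 × 2107 / 5.471e+04 = 7.8951
20 log₁₀(7.8951) = 17.947 dB

17.95 dB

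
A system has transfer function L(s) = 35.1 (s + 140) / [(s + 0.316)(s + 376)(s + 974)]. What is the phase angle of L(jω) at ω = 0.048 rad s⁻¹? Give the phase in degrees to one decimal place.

∠(j0.048 + 140) = arctan(0.048/140) = 0.02°
∠(j0.048 + 0.316) = arctan(0.048/0.316) = 8.64°
∠(j0.048 + 376) = arctan(0.048/376) = 0.01°
∠(j0.048 + 974) = arctan(0.048/974) = 0.00°
∠L(j0.048) = 0.02° − (8.64° + 0.01° + 0.00°) = -8.63°

-8.6°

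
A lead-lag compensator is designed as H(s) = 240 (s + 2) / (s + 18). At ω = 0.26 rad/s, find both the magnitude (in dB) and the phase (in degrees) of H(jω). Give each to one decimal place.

|j0.26 + 2| = √(0.26² + 2²) = 2.017
|j0.26 + 18| = √(0.26² + 18²) = 18
|H(j0.26)| = 240 × 2.017 / 18 = 26.888
20 log₁₀(26.888) = 28.59 dB
∠(j0.26 + 2) = arctan(0.26/2) = 7.41°
∠(j0.26 + 18) = arctan(0.26/18) = 0.83°
∠H(j0.26) = 7.41° − 0.83° = 6.58°

|H| = 28.6 dB, ∠H = 6.6°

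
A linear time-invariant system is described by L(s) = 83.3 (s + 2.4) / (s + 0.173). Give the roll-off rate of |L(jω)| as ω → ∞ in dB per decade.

With 1 zero and 1 pole, the high-frequency asymptotic slope is 20 × (1 − 1) = 0 dB/decade.

0 dB/decade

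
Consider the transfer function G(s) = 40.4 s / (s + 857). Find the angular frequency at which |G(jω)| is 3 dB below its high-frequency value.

857 rad/s

For a single-pole high-pass, the −3 dB point is at the pole: ω = 857 rad/s.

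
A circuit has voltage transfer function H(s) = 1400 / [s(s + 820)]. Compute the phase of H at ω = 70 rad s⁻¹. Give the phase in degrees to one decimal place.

-94.9°

∠(j70 + 820) = arctan(70/820) = 4.88°
∠(j70) = 90.00°
∠H(j70) = − (4.88° + 90.00°) = -94.88°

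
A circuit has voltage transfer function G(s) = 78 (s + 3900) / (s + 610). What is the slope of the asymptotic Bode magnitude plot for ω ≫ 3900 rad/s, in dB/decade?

0 dB/decade

With 1 zero and 1 pole, the high-frequency asymptotic slope is 20 × (1 − 1) = 0 dB/decade.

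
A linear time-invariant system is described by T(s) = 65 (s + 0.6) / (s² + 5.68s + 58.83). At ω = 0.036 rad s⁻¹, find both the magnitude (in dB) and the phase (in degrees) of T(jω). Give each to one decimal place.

|T| = -3.6 dB, ∠T = 3.2°

|j0.036 + 0.6| = √(0.036² + 0.6²) = 0.6011
|(j0.036)² + 5.68(j0.036) + 58.83| = |58.829 + j0.20448| = 58.83
|T(j0.036)| = 65 × 0.6011 / 58.83 = 0.66413
20 log₁₀(0.66413) = -3.55 dB
∠(j0.036 + 0.6) = arctan(0.036/0.6) = 3.43°
∠[(j0.036)² + 5.68(j0.036) + 58.83] = ∠[58.829 + j0.20448] = 0.20°
∠T(j0.036) = 3.43° − 0.20° = 3.23°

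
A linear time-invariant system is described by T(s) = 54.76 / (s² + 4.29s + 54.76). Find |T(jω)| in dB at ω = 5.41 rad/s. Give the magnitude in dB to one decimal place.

4.0 dB

|(j5.41)² + 4.29(j5.41) + 54.76| = |25.492 + j23.209| = 34.47
|T(j5.41)| = 54.76 / 34.47 = 1.5884
20 log₁₀(1.5884) = 4.02 dB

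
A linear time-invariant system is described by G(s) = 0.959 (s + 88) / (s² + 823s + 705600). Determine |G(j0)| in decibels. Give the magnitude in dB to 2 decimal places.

G(0) = 0.959 × 88 / 705600 = 0.0001196
20 log₁₀(0.0001196) = -78.445 dB

-78.45 dB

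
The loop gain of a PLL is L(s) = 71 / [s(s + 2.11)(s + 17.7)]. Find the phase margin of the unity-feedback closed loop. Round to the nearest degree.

Gain crossover: |L(jω)| = 1 at ω ≈ 1.53 rad/s.
∠L(j1.53) = −90° − arctan(1.53/2.11) − arctan(1.53/17.7) ≈ -130.94°
PM = 180° + (-130.94°) = 49.06°

49 deg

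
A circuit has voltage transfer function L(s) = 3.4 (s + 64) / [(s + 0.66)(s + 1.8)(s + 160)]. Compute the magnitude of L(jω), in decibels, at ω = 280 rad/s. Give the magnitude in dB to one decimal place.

-88.3 dB

|j280 + 64| = √(280² + 64²) = 287.2
|j280 + 0.66| = √(280² + 0.66²) = 280
|j280 + 1.8| = √(280² + 1.8²) = 280
|j280 + 160| = √(280² + 160²) = 322.5
|L(j280)| = 3.4 × 287.2 / (280 × 280 × 322.5) = 3.8624e-05
20 log₁₀(3.8624e-05) = -88.26 dB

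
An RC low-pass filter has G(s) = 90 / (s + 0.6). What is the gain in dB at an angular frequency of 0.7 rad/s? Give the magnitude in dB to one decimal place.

39.8 dB

|j0.7 + 0.6| = √(0.7² + 0.6²) = 0.922
|G(j0.7)| = 90 / 0.922 = 97.619
20 log₁₀(97.619) = 39.79 dB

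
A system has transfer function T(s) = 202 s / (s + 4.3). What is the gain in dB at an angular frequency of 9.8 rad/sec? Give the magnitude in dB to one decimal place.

45.3 dB

|j9.8| = 9.8
|j9.8 + 4.3| = √(9.8² + 4.3²) = 10.7
|T(j9.8)| = 202 × 9.8 / 10.7 = 184.98
20 log₁₀(184.98) = 45.34 dB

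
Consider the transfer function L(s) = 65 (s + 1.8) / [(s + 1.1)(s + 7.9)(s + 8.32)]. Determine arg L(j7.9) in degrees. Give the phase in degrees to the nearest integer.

-93 deg

∠(j7.9 + 1.8) = arctan(7.9/1.8) = 77.16°
∠(j7.9 + 1.1) = arctan(7.9/1.1) = 82.07°
∠(j7.9 + 7.9) = arctan(7.9/7.9) = 45.00°
∠(j7.9 + 8.32) = arctan(7.9/8.32) = 43.52°
∠L(j7.9) = 77.16° − (82.07° + 45.00° + 43.52°) = -93.43°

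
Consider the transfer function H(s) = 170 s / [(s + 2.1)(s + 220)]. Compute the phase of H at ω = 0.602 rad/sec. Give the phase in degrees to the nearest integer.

74°

∠(j0.602) = 90.00°
∠(j0.602 + 2.1) = arctan(0.602/2.1) = 16.00°
∠(j0.602 + 220) = arctan(0.602/220) = 0.16°
∠H(j0.602) = 90.00° − (16.00° + 0.16°) = 73.85°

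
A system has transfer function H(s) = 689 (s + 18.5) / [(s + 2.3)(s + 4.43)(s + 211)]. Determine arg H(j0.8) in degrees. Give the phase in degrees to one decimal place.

-27.2°

∠(j0.8 + 18.5) = arctan(0.8/18.5) = 2.48°
∠(j0.8 + 2.3) = arctan(0.8/2.3) = 19.18°
∠(j0.8 + 4.43) = arctan(0.8/4.43) = 10.24°
∠(j0.8 + 211) = arctan(0.8/211) = 0.22°
∠H(j0.8) = 2.48° − (19.18° + 10.24° + 0.22°) = -27.16°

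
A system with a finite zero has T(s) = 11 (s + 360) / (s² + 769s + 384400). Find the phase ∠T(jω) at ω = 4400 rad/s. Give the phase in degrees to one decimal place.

∠(j4400 + 360) = arctan(4400/360) = 85.32°
∠[(j4400)² + 769(j4400) + 384400] = ∠[-1.8976e+07 + j3.3836e+06] = 169.89°
∠T(j4400) = 85.32° − 169.89° = -84.57°

-84.6°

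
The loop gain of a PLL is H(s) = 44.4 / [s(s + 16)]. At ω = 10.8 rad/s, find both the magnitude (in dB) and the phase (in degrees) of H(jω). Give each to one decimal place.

|j10.8 + 16| = √(10.8² + 16²) = 19.3
|j10.8| = 10.8
|H(j10.8)| = 44.4 / (19.3 × 10.8) = 0.21297
20 log₁₀(0.21297) = -13.43 dB
∠(j10.8 + 16) = arctan(10.8/16) = 34.02°
∠(j10.8) = 90.00°
∠H(j10.8) = − (34.02° + 90.00°) = -124.02°

|H| = -13.4 dB, ∠H = -124.0 deg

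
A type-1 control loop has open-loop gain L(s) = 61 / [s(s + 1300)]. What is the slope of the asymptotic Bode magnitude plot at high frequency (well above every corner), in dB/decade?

With 0 zeros and 2 poles, the high-frequency asymptotic slope is 20 × (0 − 2) = -40 dB/decade.

-40 dB/decade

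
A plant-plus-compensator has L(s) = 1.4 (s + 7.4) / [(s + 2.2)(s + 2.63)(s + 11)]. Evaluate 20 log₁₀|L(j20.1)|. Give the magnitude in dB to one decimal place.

|j20.1 + 7.4| = √(20.1² + 7.4²) = 21.42
|j20.1 + 2.2| = √(20.1² + 2.2²) = 20.22
|j20.1 + 2.63| = √(20.1² + 2.63²) = 20.27
|j20.1 + 11| = √(20.1² + 11²) = 22.91
|L(j20.1)| = 1.4 × 21.42 / (20.22 × 20.27 × 22.91) = 0.0031928
20 log₁₀(0.0031928) = -49.92 dB

-49.9 dB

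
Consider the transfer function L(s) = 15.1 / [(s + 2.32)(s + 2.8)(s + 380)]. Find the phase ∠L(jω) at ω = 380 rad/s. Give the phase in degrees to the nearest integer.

-224°

∠(j380 + 2.32) = arctan(380/2.32) = 89.65°
∠(j380 + 2.8) = arctan(380/2.8) = 89.58°
∠(j380 + 380) = arctan(380/380) = 45.00°
∠L(j380) = − (89.65° + 89.58° + 45.00°) = -224.23°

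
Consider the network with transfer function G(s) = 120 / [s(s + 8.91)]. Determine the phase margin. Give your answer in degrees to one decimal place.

Gain crossover: |G(jω)| = 1 at ω ≈ 9.31 rad/sec.
∠G(j9.31) = −90° − arctan(9.31/8.91) ≈ -136.26°
PM = 180° + (-136.26°) = 43.74°

43.7 deg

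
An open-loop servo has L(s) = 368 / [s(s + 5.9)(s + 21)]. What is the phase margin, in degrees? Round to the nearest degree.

58°

Gain crossover: |L(jω)| = 1 at ω ≈ 2.68 rad/s.
∠L(j2.68) = −90° − arctan(2.68/5.9) − arctan(2.68/21) ≈ -121.72°
PM = 180° + (-121.72°) = 58.28°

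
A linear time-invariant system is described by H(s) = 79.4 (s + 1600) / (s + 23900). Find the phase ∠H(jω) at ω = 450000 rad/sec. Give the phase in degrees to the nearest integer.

∠(j450000 + 1600) = arctan(450000/1600) = 89.80°
∠(j450000 + 23900) = arctan(450000/23900) = 86.96°
∠H(j450000) = 89.80° − 86.96° = 2.84°

3°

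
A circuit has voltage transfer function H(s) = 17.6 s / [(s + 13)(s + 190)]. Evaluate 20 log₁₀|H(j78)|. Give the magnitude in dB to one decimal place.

-21.5 dB

|j78| = 78
|j78 + 13| = √(78² + 13²) = 79.08
|j78 + 190| = √(78² + 190²) = 205.4
|H(j78)| = 17.6 × 78 / (79.08 × 205.4) = 0.084526
20 log₁₀(0.084526) = -21.46 dB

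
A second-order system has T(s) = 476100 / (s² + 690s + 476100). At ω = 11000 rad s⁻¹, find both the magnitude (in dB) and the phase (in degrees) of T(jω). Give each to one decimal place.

|(j11000)² + 690(j11000) + 476100| = |-1.2052e+08 + j7.59e+06| = 1.208e+08
|T(j11000)| = 476100 / 1.208e+08 = 0.0039424
20 log₁₀(0.0039424) = -48.08 dB
∠[(j11000)² + 690(j11000) + 476100] = ∠[-1.2052e+08 + j7.59e+06] = 176.40°
∠T(j11000) = −176.40° = -176.40°

|T| = -48.1 dB, ∠T = -176.4 deg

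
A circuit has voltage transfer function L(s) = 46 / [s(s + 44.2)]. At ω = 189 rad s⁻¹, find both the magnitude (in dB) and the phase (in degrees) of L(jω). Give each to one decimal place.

|L| = -58.0 dB, ∠L = -166.8°

|j189 + 44.2| = √(189² + 44.2²) = 194.1
|j189| = 189
|L(j189)| = 46 / (194.1 × 189) = 0.0012539
20 log₁₀(0.0012539) = -58.03 dB
∠(j189 + 44.2) = arctan(189/44.2) = 76.84°
∠(j189) = 90.00°
∠L(j189) = − (76.84° + 90.00°) = -166.84°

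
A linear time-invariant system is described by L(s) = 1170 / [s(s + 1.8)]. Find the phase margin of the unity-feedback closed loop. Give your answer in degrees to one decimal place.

Gain crossover: |L(jω)| = 1 at ω ≈ 34.2 rad/sec.
∠L(j34.2) = −90° − arctan(34.2/1.8) ≈ -176.99°
PM = 180° + (-176.99°) = 3.01°

3.0°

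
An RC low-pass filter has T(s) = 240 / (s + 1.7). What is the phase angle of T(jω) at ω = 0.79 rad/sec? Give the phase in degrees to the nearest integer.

∠(j0.79 + 1.7) = arctan(0.79/1.7) = 24.92°
∠T(j0.79) = −24.92° = -24.92°

-25°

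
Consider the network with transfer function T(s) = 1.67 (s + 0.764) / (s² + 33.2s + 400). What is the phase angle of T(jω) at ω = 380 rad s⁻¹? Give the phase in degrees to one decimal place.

∠(j380 + 0.764) = arctan(380/0.764) = 89.88°
∠[(j380)² + 33.2(j380) + 400] = ∠[-1.44e+05 + j12616] = 174.99°
∠T(j380) = 89.88° − 174.99° = -85.11°

-85.1°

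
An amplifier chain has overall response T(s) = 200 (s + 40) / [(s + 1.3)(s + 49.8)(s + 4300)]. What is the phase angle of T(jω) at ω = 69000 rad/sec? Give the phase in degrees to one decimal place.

-176.4°

∠(j69000 + 40) = arctan(69000/40) = 89.97°
∠(j69000 + 1.3) = arctan(69000/1.3) = 90.00°
∠(j69000 + 49.8) = arctan(69000/49.8) = 89.96°
∠(j69000 + 4300) = arctan(69000/4300) = 86.43°
∠T(j69000) = 89.97° − (90.00° + 89.96° + 86.43°) = -176.42°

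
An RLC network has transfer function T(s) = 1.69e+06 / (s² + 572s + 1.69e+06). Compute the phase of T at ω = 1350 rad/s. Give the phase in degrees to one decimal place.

∠[(j1350)² + 572(j1350) + 1.69e+06] = ∠[-1.325e+05 + j7.722e+05] = 99.74°
∠T(j1350) = −99.74° = -99.74°

-99.7°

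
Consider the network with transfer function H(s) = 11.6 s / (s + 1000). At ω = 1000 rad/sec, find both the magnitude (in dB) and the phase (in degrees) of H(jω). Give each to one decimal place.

|H| = 18.3 dB, ∠H = 45.0°

|j1000| = 1000
|j1000 + 1000| = √(1000² + 1000²) = 1414
|H(j1000)| = 11.6 × 1000 / 1414 = 8.2024
20 log₁₀(8.2024) = 18.28 dB
∠(j1000) = 90.00°
∠(j1000 + 1000) = arctan(1000/1000) = 45.00°
∠H(j1000) = 90.00° − 45.00° = 45.00°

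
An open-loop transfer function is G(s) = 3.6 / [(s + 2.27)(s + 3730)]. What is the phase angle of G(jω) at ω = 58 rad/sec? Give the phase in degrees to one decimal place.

∠(j58 + 2.27) = arctan(58/2.27) = 87.76°
∠(j58 + 3730) = arctan(58/3730) = 0.89°
∠G(j58) = − (87.76° + 0.89°) = -88.65°

-88.6°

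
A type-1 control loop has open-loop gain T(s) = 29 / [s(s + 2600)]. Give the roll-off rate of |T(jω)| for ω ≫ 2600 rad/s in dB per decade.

With 0 zeros and 2 poles, the high-frequency asymptotic slope is 20 × (0 − 2) = -40 dB/decade.

-40 dB/decade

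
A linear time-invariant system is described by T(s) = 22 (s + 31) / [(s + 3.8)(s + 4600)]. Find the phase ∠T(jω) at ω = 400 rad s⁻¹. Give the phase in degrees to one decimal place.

-8.9°

∠(j400 + 31) = arctan(400/31) = 85.57°
∠(j400 + 3.8) = arctan(400/3.8) = 89.46°
∠(j400 + 4600) = arctan(400/4600) = 4.97°
∠T(j400) = 85.57° − (89.46° + 4.97°) = -8.86°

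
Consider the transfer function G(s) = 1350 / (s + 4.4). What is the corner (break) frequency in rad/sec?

The single real pole at s = −4.4 gives a corner at ω = 4.4 rad/sec.

4.4 rad/sec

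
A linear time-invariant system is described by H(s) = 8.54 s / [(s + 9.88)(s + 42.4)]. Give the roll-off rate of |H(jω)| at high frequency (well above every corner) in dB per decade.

With 1 zero and 2 poles, the high-frequency asymptotic slope is 20 × (1 − 2) = -20 dB/decade.

-20 dB/decade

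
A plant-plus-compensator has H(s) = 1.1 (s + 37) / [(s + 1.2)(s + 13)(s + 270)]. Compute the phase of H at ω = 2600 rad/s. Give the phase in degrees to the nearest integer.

-175°

∠(j2600 + 37) = arctan(2600/37) = 89.18°
∠(j2600 + 1.2) = arctan(2600/1.2) = 89.97°
∠(j2600 + 13) = arctan(2600/13) = 89.71°
∠(j2600 + 270) = arctan(2600/270) = 84.07°
∠H(j2600) = 89.18° − (89.97° + 89.71° + 84.07°) = -174.57°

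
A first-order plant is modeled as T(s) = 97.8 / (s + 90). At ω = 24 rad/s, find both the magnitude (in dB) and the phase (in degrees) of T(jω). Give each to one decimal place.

|T| = 0.4 dB, ∠T = -14.9°

|j24 + 90| = √(24² + 90²) = 93.15
|T(j24)| = 97.8 / 93.15 = 1.05
20 log₁₀(1.05) = 0.42 dB
∠(j24 + 90) = arctan(24/90) = 14.93°
∠T(j24) = −14.93° = -14.93°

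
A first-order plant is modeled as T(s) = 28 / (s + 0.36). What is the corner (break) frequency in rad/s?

0.36 rad/s

The single real pole at s = −0.36 gives a corner at ω = 0.36 rad/s.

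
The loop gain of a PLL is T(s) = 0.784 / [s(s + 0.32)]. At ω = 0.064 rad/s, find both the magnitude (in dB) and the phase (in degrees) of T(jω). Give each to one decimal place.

|j0.064 + 0.32| = √(0.064² + 0.32²) = 0.3263
|j0.064| = 0.064
|T(j0.064)| = 0.784 / (0.3263 × 0.064) = 37.538
20 log₁₀(37.538) = 31.49 dB
∠(j0.064 + 0.32) = arctan(0.064/0.32) = 11.31°
∠(j0.064) = 90.00°
∠T(j0.064) = − (11.31° + 90.00°) = -101.31°

|T| = 31.5 dB, ∠T = -101.3°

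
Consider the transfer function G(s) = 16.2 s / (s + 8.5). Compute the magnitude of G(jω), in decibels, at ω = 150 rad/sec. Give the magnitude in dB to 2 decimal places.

|j150| = 150
|j150 + 8.5| = √(150² + 8.5²) = 150.2
|G(j150)| = 16.2 × 150 / 150.2 = 16.174
20 log₁₀(16.174) = 24.176 dB

24.18 dB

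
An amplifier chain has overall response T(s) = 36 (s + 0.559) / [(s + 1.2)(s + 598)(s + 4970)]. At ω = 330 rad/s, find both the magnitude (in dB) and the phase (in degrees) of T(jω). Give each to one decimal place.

|T| = -99.5 dB, ∠T = -32.6 deg

|j330 + 0.559| = √(330² + 0.559²) = 330
|j330 + 1.2| = √(330² + 1.2²) = 330
|j330 + 598| = √(330² + 598²) = 683
|j330 + 4970| = √(330² + 4970²) = 4981
|T(j330)| = 36 × 330 / (330 × 683 × 4981) = 1.0582e-05
20 log₁₀(1.0582e-05) = -99.51 dB
∠(j330 + 0.559) = arctan(330/0.559) = 89.90°
∠(j330 + 1.2) = arctan(330/1.2) = 89.79°
∠(j330 + 598) = arctan(330/598) = 28.89°
∠(j330 + 4970) = arctan(330/4970) = 3.80°
∠T(j330) = 89.90° − (89.79° + 28.89° + 3.80°) = -32.58°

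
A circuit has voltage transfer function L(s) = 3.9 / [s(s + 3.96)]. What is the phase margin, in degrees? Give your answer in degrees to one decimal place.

76.4°

Gain crossover: |L(jω)| = 1 at ω ≈ 0.957 rad/s.
∠L(j0.957) = −90° − arctan(0.957/3.96) ≈ -103.59°
PM = 180° + (-103.59°) = 76.41°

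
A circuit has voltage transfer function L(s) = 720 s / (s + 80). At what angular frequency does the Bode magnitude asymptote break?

80 rad/s

The single real pole at s = −80 gives a corner at ω = 80 rad/s.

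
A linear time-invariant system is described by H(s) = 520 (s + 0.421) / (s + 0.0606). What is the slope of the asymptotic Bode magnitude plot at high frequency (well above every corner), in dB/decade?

0 dB/decade

With 1 zero and 1 pole, the high-frequency asymptotic slope is 20 × (1 − 1) = 0 dB/decade.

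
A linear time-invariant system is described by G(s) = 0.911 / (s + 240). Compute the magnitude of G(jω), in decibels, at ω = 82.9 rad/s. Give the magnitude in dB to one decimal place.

|j82.9 + 240| = √(82.9² + 240²) = 253.9
|G(j82.9)| = 0.911 / 253.9 = 0.0035878
20 log₁₀(0.0035878) = -48.90 dB

-48.9 dB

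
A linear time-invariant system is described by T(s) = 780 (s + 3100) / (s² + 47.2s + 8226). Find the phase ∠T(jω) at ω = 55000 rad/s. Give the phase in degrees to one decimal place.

∠(j55000 + 3100) = arctan(55000/3100) = 86.77°
∠[(j55000)² + 47.2(j55000) + 8226] = ∠[-3.025e+09 + j2.596e+06] = 179.95°
∠T(j55000) = 86.77° − 179.95° = -93.18°

-93.2°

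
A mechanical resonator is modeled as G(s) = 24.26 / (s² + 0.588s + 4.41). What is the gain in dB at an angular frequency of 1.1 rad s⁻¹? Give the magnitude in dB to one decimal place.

17.4 dB

|(j1.1)² + 0.588(j1.1) + 4.41| = |3.2 + j0.6468| = 3.265
|G(j1.1)| = 24.26 / 3.265 = 7.431
20 log₁₀(7.431) = 17.42 dB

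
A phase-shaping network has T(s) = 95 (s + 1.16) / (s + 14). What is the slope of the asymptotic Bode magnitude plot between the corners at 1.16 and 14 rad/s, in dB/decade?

20 dB/decade

In this band the factors already past their corner are: zero at 1.16; net slope = 20 dB/decade.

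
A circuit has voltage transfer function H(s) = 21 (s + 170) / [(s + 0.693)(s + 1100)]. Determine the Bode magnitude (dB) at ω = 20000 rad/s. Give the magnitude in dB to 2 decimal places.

|j20000 + 170| = √(20000² + 170²) = 2e+04
|j20000 + 0.693| = √(20000² + 0.693²) = 2e+04
|j20000 + 1100| = √(20000² + 1100²) = 2.003e+04
|H(j20000)| = 21 × 2e+04 / (2e+04 × 2.003e+04) = 0.0010485
20 log₁₀(0.0010485) = -59.589 dB

-59.59 dB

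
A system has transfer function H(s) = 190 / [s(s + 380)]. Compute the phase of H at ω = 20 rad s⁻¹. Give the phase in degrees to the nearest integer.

∠(j20 + 380) = arctan(20/380) = 3.01°
∠(j20) = 90.00°
∠H(j20) = − (3.01° + 90.00°) = -93.01°

-93°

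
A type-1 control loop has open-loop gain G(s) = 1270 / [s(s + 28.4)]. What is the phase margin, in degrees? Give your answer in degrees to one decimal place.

43.0°

Gain crossover: |G(jω)| = 1 at ω ≈ 30.5 rad s⁻¹.
∠G(j30.5) = −90° − arctan(30.5/28.4) ≈ -137.03°
PM = 180° + (-137.03°) = 42.97°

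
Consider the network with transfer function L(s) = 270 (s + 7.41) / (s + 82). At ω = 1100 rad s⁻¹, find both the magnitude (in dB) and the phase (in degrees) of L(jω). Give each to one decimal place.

|j1100 + 7.41| = √(1100² + 7.41²) = 1100
|j1100 + 82| = √(1100² + 82²) = 1103
|L(j1100)| = 270 × 1100 / 1103 = 269.26
20 log₁₀(269.26) = 48.60 dB
∠(j1100 + 7.41) = arctan(1100/7.41) = 89.61°
∠(j1100 + 82) = arctan(1100/82) = 85.74°
∠L(j1100) = 89.61° − 85.74° = 3.88°

|L| = 48.6 dB, ∠L = 3.9°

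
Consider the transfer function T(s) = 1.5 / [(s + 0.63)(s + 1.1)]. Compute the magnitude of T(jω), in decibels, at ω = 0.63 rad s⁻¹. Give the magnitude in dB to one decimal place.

2.5 dB

|j0.63 + 0.63| = √(0.63² + 0.63²) = 0.891
|j0.63 + 1.1| = √(0.63² + 1.1²) = 1.268
|T(j0.63)| = 1.5 / (0.891 × 1.268) = 1.3281
20 log₁₀(1.3281) = 2.46 dB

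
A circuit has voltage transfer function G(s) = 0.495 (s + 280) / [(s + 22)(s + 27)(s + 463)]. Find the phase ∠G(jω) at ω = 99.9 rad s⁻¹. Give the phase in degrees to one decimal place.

-145.0°

∠(j99.9 + 280) = arctan(99.9/280) = 19.64°
∠(j99.9 + 22) = arctan(99.9/22) = 77.58°
∠(j99.9 + 27) = arctan(99.9/27) = 74.88°
∠(j99.9 + 463) = arctan(99.9/463) = 12.18°
∠G(j99.9) = 19.64° − (77.58° + 74.88° + 12.18°) = -145.00°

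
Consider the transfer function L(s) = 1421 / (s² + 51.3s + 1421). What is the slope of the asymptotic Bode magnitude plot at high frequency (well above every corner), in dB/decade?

-40 dB/decade

With 0 zeros and 2 poles, the high-frequency asymptotic slope is 20 × (0 − 2) = -40 dB/decade.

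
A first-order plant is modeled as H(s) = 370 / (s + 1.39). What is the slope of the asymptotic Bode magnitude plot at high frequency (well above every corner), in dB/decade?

-20 dB/decade

With 0 zeros and 1 pole, the high-frequency asymptotic slope is 20 × (0 − 1) = -20 dB/decade.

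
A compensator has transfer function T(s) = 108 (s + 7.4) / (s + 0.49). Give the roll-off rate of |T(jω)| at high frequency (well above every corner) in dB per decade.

With 1 zero and 1 pole, the high-frequency asymptotic slope is 20 × (1 − 1) = 0 dB/decade.

0 dB/decade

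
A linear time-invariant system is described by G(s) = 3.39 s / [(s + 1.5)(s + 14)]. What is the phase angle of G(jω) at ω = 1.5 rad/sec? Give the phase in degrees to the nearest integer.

39 deg

∠(j1.5) = 90.00°
∠(j1.5 + 1.5) = arctan(1.5/1.5) = 45.00°
∠(j1.5 + 14) = arctan(1.5/14) = 6.12°
∠G(j1.5) = 90.00° − (45.00° + 6.12°) = 38.88°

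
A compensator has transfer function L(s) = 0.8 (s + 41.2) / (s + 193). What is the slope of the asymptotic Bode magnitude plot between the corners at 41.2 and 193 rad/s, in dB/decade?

In this band the factors already past their corner are: zero at 41.2; net slope = 20 dB/decade.

20 dB/decade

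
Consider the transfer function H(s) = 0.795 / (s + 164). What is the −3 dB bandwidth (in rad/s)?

For a single-pole low-pass, the −3 dB point is at the pole: ω = 164 rad/s.

164 rad/s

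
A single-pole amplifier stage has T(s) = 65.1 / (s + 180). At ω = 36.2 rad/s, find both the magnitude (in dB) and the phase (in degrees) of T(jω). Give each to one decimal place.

|T| = -9.0 dB, ∠T = -11.4 deg

|j36.2 + 180| = √(36.2² + 180²) = 183.6
|T(j36.2)| = 65.1 / 183.6 = 0.35457
20 log₁₀(0.35457) = -9.01 dB
∠(j36.2 + 180) = arctan(36.2/180) = 11.37°
∠T(j36.2) = −11.37° = -11.37°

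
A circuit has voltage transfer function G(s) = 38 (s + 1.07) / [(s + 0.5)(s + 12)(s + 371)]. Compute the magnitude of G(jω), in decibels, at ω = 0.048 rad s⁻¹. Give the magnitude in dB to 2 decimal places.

|j0.048 + 1.07| = √(0.048² + 1.07²) = 1.071
|j0.048 + 0.5| = √(0.048² + 0.5²) = 0.5023
|j0.048 + 12| = √(0.048² + 12²) = 12
|j0.048 + 371| = √(0.048² + 371²) = 371
|G(j0.048)| = 38 × 1.071 / (0.5023 × 12 × 371) = 0.0182
20 log₁₀(0.0182) = -34.798 dB

-34.80 dB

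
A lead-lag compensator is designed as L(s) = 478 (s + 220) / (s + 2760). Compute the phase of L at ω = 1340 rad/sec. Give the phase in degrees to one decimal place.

54.8 deg

∠(j1340 + 220) = arctan(1340/220) = 80.68°
∠(j1340 + 2760) = arctan(1340/2760) = 25.90°
∠L(j1340) = 80.68° − 25.90° = 54.78°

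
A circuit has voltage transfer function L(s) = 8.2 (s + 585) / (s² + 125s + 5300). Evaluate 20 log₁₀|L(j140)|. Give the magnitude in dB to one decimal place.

|j140 + 585| = √(140² + 585²) = 601.5
|(j140)² + 125(j140) + 5300| = |-14300 + j17500| = 2.26e+04
|L(j140)| = 8.2 × 601.5 / 2.26e+04 = 0.21825
20 log₁₀(0.21825) = -13.22 dB

-13.2 dB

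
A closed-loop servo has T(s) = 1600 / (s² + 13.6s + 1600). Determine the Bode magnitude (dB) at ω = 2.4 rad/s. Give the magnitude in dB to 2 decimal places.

|(j2.4)² + 13.6(j2.4) + 1600| = |1594.2 + j32.64| = 1595
|T(j2.4)| = 1600 / 1595 = 1.0034
20 log₁₀(1.0034) = 0.030 dB

0.03 dB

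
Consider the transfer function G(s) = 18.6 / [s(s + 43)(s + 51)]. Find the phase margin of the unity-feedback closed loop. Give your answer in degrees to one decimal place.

Gain crossover: |G(jω)| = 1 at ω ≈ 0.00848 rad/sec.
∠G(j0.00848) = −90° − arctan(0.00848/43) − arctan(0.00848/51) ≈ -90.02°
PM = 180° + (-90.02°) = 89.98°

90.0°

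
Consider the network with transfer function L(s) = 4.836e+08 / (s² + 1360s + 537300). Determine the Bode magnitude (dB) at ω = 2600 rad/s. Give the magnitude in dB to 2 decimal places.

36.59 dB

|(j2600)² + 1360(j2600) + 537300| = |-6.2227e+06 + j3.536e+06| = 7.157e+06
|L(j2600)| = 4.836e+08 / 7.157e+06 = 67.568
20 log₁₀(67.568) = 36.595 dB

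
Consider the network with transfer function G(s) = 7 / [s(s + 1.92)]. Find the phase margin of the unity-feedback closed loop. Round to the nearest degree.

40°

Gain crossover: |G(jω)| = 1 at ω ≈ 2.32 rad/s.
∠G(j2.32) = −90° − arctan(2.32/1.92) ≈ -140.42°
PM = 180° + (-140.42°) = 39.58°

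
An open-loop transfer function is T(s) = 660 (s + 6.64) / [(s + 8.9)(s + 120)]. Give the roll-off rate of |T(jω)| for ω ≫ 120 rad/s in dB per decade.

With 1 zero and 2 poles, the high-frequency asymptotic slope is 20 × (1 − 2) = -20 dB/decade.

-20 dB/decade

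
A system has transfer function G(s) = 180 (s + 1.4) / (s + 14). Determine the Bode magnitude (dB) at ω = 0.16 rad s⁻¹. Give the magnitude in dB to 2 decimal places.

25.16 dB

|j0.16 + 1.4| = √(0.16² + 1.4²) = 1.409
|j0.16 + 14| = √(0.16² + 14²) = 14
|G(j0.16)| = 180 × 1.409 / 14 = 18.116
20 log₁₀(18.116) = 25.161 dB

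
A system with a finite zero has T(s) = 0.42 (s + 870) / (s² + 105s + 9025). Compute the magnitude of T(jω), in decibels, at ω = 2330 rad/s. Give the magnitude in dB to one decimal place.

|j2330 + 870| = √(2330² + 870²) = 2487
|(j2330)² + 105(j2330) + 9025| = |-5.4199e+06 + j2.4465e+05| = 5.425e+06
|T(j2330)| = 0.42 × 2487 / 5.425e+06 = 0.00019254
20 log₁₀(0.00019254) = -74.31 dB

-74.3 dB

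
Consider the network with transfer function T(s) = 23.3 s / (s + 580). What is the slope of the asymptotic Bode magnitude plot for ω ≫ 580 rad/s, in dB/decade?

0 dB/decade

With 1 zero and 1 pole, the high-frequency asymptotic slope is 20 × (1 − 1) = 0 dB/decade.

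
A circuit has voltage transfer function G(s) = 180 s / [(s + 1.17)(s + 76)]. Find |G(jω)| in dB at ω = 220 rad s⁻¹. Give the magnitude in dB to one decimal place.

|j220| = 220
|j220 + 1.17| = √(220² + 1.17²) = 220
|j220 + 76| = √(220² + 76²) = 232.8
|G(j220)| = 180 × 220 / (220 × 232.8) = 0.77333
20 log₁₀(0.77333) = -2.23 dB

-2.2 dB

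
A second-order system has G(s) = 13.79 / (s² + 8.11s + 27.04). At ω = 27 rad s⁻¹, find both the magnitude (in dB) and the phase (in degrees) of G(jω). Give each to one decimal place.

|G| = -34.5 dB, ∠G = -162.7°

|(j27)² + 8.11(j27) + 27.04| = |-701.96 + j218.97| = 735.3
|G(j27)| = 13.79 / 735.3 = 0.018754
20 log₁₀(0.018754) = -34.54 dB
∠[(j27)² + 8.11(j27) + 27.04] = ∠[-701.96 + j218.97] = 162.68°
∠G(j27) = −162.68° = -162.68°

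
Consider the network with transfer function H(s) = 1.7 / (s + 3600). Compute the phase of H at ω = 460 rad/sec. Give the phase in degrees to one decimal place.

-7.3°

∠(j460 + 3600) = arctan(460/3600) = 7.28°
∠H(j460) = −7.28° = -7.28°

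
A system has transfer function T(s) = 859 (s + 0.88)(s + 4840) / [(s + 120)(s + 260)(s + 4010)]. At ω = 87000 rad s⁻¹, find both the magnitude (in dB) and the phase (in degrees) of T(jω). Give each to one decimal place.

|T| = -40.1 dB, ∠T = -90.3 deg

|j87000 + 0.88| = √(87000² + 0.88²) = 8.7e+04
|j87000 + 4840| = √(87000² + 4840²) = 8.713e+04
|j87000 + 120| = √(87000² + 120²) = 8.7e+04
|j87000 + 260| = √(87000² + 260²) = 8.7e+04
|j87000 + 4010| = √(87000² + 4010²) = 8.709e+04
|T(j87000)| = 859 × 8.7e+04 × 8.713e+04 / (8.7e+04 × 8.7e+04 × 8.709e+04) = 0.0098783
20 log₁₀(0.0098783) = -40.11 dB
∠(j87000 + 0.88) = arctan(87000/0.88) = 90.00°
∠(j87000 + 4840) = arctan(87000/4840) = 86.82°
∠(j87000 + 120) = arctan(87000/120) = 89.92°
∠(j87000 + 260) = arctan(87000/260) = 89.83°
∠(j87000 + 4010) = arctan(87000/4010) = 87.36°
∠T(j87000) = 90.00° + 86.82° − (89.92° + 89.83° + 87.36°) = -90.30°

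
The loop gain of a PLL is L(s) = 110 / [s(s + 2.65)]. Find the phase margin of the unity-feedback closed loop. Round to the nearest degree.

14°

Gain crossover: |L(jω)| = 1 at ω ≈ 10.3 rad/sec.
∠L(j10.3) = −90° − arctan(10.3/2.65) ≈ -165.60°
PM = 180° + (-165.60°) = 14.40°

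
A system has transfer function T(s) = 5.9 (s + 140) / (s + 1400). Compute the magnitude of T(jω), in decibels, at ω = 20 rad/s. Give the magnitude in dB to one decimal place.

-4.5 dB

|j20 + 140| = √(20² + 140²) = 141.4
|j20 + 1400| = √(20² + 1400²) = 1400
|T(j20)| = 5.9 × 141.4 / 1400 = 0.59593
20 log₁₀(0.59593) = -4.50 dB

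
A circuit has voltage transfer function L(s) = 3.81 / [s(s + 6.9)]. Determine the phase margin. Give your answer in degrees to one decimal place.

85.4 deg

Gain crossover: |L(jω)| = 1 at ω ≈ 0.55 rad/s.
∠L(j0.55) = −90° − arctan(0.55/6.9) ≈ -94.56°
PM = 180° + (-94.56°) = 85.44°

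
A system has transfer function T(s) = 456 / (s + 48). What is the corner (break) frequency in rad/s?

The single real pole at s = −48 gives a corner at ω = 48 rad/s.

48 rad/s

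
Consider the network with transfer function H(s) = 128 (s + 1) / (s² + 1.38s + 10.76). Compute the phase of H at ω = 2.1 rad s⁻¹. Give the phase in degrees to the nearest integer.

40°

∠(j2.1 + 1) = arctan(2.1/1) = 64.54°
∠[(j2.1)² + 1.38(j2.1) + 10.76] = ∠[6.35 + j2.898] = 24.53°
∠H(j2.1) = 64.54° − 24.53° = 40.01°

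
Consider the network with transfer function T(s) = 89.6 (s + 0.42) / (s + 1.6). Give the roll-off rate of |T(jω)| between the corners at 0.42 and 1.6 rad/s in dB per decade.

20 dB/decade

In this band the factors already past their corner are: zero at 0.42; net slope = 20 dB/decade.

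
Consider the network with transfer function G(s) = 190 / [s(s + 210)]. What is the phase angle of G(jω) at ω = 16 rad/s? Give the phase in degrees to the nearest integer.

∠(j16 + 210) = arctan(16/210) = 4.36°
∠(j16) = 90.00°
∠G(j16) = − (4.36° + 90.00°) = -94.36°

-94°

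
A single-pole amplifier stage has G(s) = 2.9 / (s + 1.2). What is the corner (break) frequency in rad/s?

The single real pole at s = −1.2 gives a corner at ω = 1.2 rad/s.

1.2 rad/s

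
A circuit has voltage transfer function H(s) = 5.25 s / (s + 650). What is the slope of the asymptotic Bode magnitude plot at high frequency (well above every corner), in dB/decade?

0 dB/decade

With 1 zero and 1 pole, the high-frequency asymptotic slope is 20 × (1 − 1) = 0 dB/decade.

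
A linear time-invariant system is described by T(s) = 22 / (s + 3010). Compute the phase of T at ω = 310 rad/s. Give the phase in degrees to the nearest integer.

-6 deg

∠(j310 + 3010) = arctan(310/3010) = 5.88°
∠T(j310) = −5.88° = -5.88°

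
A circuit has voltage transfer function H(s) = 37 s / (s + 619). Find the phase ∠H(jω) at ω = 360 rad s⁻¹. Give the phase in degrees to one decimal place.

59.8°

∠(j360) = 90.00°
∠(j360 + 619) = arctan(360/619) = 30.18°
∠H(j360) = 90.00° − 30.18° = 59.82°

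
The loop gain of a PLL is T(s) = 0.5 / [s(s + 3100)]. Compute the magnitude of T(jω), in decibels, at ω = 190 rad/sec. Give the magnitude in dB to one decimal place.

-121.4 dB

|j190 + 3100| = √(190² + 3100²) = 3106
|j190| = 190
|T(j190)| = 0.5 / (3106 × 190) = 8.4731e-07
20 log₁₀(8.4731e-07) = -121.44 dB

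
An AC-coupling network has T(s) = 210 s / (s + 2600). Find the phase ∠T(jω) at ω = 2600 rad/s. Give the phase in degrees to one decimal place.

45.0°

∠(j2600) = 90.00°
∠(j2600 + 2600) = arctan(2600/2600) = 45.00°
∠T(j2600) = 90.00° − 45.00° = 45.00°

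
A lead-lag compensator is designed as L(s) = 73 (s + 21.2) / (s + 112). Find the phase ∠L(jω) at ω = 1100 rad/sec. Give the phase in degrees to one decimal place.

∠(j1100 + 21.2) = arctan(1100/21.2) = 88.90°
∠(j1100 + 112) = arctan(1100/112) = 84.19°
∠L(j1100) = 88.90° − 84.19° = 4.71°

4.7°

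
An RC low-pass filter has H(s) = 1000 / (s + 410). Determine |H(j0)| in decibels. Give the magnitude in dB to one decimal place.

7.7 dB

H(0) = 1000 / 410 = 2.439
20 log₁₀(2.439) = 7.74 dB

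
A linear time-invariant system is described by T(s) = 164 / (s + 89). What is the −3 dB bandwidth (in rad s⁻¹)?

For a single-pole low-pass, the −3 dB point is at the pole: ω = 89 rad s⁻¹.

89 rad s⁻¹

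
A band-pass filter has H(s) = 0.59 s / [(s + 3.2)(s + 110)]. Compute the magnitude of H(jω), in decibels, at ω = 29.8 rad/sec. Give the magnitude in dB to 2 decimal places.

|j29.8| = 29.8
|j29.8 + 3.2| = √(29.8² + 3.2²) = 29.97
|j29.8 + 110| = √(29.8² + 110²) = 114
|H(j29.8)| = 0.59 × 29.8 / (29.97 × 114) = 0.0051474
20 log₁₀(0.0051474) = -45.768 dB

-45.77 dB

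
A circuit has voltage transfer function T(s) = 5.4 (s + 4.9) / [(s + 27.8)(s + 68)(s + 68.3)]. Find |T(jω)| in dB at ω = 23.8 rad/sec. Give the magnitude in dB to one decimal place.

-63.2 dB

|j23.8 + 4.9| = √(23.8² + 4.9²) = 24.3
|j23.8 + 27.8| = √(23.8² + 27.8²) = 36.6
|j23.8 + 68| = √(23.8² + 68²) = 72.04
|j23.8 + 68.3| = √(23.8² + 68.3²) = 72.33
|T(j23.8)| = 5.4 × 24.3 / (36.6 × 72.04 × 72.33) = 0.00068808
20 log₁₀(0.00068808) = -63.25 dB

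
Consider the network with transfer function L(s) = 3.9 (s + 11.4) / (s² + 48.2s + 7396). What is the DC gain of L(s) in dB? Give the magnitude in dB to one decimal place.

L(0) = 3.9 × 11.4 / 7396 = 0.0060114
20 log₁₀(0.0060114) = -44.42 dB

-44.4 dB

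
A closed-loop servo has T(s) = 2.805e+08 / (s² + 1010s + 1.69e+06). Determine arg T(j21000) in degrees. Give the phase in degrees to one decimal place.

-177.2°

∠[(j21000)² + 1010(j21000) + 1.69e+06] = ∠[-4.3931e+08 + j2.121e+07] = 177.24°
∠T(j21000) = −177.24° = -177.24°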